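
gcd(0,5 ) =5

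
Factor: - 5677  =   - 7^1 *811^1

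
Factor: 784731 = 3^1*261577^1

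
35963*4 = 143852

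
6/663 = 2/221 = 0.01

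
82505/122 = 676 + 33/122  =  676.27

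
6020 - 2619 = 3401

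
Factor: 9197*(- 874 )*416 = -3343882048 = - 2^6*13^1*17^1*19^1 * 23^1*541^1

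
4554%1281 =711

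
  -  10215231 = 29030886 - 39246117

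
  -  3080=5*(  -  616 )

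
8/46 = 4/23 = 0.17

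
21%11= 10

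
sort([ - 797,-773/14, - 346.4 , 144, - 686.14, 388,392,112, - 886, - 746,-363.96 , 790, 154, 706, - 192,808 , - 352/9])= [ -886, - 797, - 746, - 686.14,  -  363.96, - 346.4 , - 192, - 773/14 , - 352/9,112 , 144, 154,  388, 392,706,  790,808] 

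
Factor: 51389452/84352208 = 12847363/21088052 = 2^( - 2)*19^1*23^1 * 29399^1*5272013^( -1) 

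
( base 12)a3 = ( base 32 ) 3R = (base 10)123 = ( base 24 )53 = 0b1111011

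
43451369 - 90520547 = -47069178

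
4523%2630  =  1893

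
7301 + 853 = 8154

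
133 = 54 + 79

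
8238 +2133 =10371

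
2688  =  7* 384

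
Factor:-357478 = - 2^1 * 11^1*16249^1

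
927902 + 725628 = 1653530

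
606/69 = 8 + 18/23  =  8.78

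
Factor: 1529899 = 7^1*19^1*11503^1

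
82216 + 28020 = 110236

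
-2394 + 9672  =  7278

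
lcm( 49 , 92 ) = 4508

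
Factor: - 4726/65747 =  -  34/473 = - 2^1*11^( - 1 ) * 17^1*43^(-1 ) 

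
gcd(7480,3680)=40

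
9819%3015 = 774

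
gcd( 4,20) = 4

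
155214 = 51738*3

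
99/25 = 3 + 24/25 = 3.96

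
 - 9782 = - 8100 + -1682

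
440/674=220/337 =0.65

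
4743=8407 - 3664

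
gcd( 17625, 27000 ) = 375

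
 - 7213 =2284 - 9497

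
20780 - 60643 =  - 39863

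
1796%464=404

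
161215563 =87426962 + 73788601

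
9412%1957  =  1584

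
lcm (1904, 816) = 5712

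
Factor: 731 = 17^1*43^1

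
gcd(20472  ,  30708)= 10236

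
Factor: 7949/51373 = 7^ ( - 1 )*41^ (  -  1 )*179^( - 1) *7949^1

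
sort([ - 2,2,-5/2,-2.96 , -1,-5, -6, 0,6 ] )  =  [-6,-5,-2.96,  -  5/2, -2,  -  1,0,2,6]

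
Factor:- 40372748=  - 2^2* 13^2*59723^1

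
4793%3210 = 1583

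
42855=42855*1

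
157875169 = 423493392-265618223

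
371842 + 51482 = 423324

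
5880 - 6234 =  - 354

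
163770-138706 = 25064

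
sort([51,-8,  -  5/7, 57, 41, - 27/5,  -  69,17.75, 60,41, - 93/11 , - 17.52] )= [  -  69,-17.52, -93/11, - 8,  -  27/5, - 5/7, 17.75,41 , 41,51, 57, 60]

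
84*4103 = 344652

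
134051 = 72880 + 61171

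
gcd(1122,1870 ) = 374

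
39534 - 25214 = 14320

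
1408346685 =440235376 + 968111309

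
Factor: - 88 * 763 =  - 67144  =  - 2^3 * 7^1*11^1 * 109^1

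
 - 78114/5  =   - 78114/5 = - 15622.80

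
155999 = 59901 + 96098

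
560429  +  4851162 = 5411591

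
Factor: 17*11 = 187=   11^1 * 17^1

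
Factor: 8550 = 2^1*3^2*5^2*19^1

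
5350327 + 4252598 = 9602925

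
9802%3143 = 373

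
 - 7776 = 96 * ( - 81 ) 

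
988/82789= 988/82789 = 0.01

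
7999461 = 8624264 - 624803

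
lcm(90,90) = 90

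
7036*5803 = 40829908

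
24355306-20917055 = 3438251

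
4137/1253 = 591/179 = 3.30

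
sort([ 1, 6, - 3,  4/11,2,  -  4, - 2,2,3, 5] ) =[ - 4, - 3, - 2, 4/11, 1,2, 2, 3,5, 6 ] 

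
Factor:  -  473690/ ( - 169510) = 707/253 = 7^1*11^( - 1) * 23^( - 1)*101^1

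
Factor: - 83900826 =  -2^1 * 3^3* 23^1*43^1*1571^1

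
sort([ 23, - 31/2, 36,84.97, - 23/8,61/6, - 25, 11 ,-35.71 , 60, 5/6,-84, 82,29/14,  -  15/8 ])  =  [ - 84,-35.71  , - 25 ,-31/2, - 23/8, - 15/8, 5/6, 29/14,61/6 , 11, 23,36,60,82, 84.97] 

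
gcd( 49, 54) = 1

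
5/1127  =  5/1127   =  0.00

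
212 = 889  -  677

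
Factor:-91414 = -2^1*45707^1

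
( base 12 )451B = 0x1de7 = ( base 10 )7655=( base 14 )2b0b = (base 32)7f7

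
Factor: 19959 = 3^1*6653^1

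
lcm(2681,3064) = 21448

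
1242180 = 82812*15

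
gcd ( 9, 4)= 1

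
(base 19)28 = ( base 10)46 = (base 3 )1201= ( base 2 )101110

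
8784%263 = 105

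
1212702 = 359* 3378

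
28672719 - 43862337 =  - 15189618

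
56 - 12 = 44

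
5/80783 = 5/80783= 0.00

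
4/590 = 2/295= 0.01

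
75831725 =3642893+72188832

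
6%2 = 0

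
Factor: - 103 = -103^1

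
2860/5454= 1430/2727=0.52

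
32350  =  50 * 647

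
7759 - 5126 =2633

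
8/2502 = 4/1251 = 0.00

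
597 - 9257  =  - 8660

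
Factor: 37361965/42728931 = 3^ ( - 3 )*5^1 * 7^(  -  2)*593^1* 12601^1*32297^ ( - 1 )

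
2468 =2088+380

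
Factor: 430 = 2^1*5^1*43^1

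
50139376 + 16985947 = 67125323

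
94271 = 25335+68936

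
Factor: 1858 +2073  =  3931^1 = 3931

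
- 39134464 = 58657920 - 97792384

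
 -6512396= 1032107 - 7544503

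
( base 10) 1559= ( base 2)11000010111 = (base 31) 1J9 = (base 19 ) 461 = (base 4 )120113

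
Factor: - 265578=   -  2^1*3^1*44263^1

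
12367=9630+2737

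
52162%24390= 3382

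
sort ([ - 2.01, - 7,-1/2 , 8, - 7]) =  [ - 7, - 7, - 2.01,-1/2,8] 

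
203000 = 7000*29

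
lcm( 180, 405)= 1620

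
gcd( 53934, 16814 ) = 2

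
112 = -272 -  - 384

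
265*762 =201930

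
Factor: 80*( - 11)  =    -  2^4*5^1*11^1 = - 880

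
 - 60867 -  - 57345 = - 3522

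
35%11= 2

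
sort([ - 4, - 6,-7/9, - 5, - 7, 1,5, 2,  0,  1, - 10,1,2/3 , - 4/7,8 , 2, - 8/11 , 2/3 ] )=[ - 10, - 7,-6, - 5, - 4, - 7/9, - 8/11, - 4/7, 0,2/3, 2/3, 1, 1, 1, 2, 2,5,8]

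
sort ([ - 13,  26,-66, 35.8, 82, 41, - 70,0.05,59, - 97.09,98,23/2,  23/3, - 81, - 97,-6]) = [  -  97.09,  -  97, - 81,-70, - 66,  -  13, - 6,0.05,23/3,23/2,26, 35.8, 41, 59 , 82,98]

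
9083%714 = 515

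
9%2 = 1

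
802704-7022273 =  - 6219569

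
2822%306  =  68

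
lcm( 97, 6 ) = 582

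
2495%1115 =265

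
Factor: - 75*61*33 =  - 150975 = - 3^2*5^2*11^1*61^1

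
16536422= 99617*166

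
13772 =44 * 313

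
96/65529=32/21843 =0.00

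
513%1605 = 513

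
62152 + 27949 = 90101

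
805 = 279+526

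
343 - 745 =-402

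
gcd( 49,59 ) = 1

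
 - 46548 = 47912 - 94460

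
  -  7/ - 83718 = 7/83718  =  0.00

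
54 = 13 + 41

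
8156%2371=1043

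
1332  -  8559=- 7227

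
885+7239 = 8124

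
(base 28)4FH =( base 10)3573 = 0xdf5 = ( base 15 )10D3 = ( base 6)24313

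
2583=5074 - 2491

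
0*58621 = 0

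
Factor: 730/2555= 2/7 =2^1*7^(-1)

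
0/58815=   0 =0.00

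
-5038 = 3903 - 8941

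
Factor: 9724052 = 2^2 *13^1 * 41^1*4561^1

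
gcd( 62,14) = 2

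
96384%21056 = 12160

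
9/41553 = 1/4617 = 0.00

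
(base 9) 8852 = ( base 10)6527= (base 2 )1100101111111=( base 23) c7i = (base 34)5lx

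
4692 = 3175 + 1517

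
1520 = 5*304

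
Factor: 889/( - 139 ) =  - 7^1*127^1*139^( - 1 ) 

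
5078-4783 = 295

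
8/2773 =8/2773=0.00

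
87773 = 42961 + 44812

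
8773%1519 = 1178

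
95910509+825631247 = 921541756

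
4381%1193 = 802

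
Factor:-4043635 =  - 5^1 * 53^1*15259^1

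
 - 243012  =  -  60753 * 4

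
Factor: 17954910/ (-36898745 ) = -2^1*3^2*13^ ( - 1)*199499^1*567673^(-1 ) = -3590982/7379749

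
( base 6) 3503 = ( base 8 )1477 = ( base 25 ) 186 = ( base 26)15p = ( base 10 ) 831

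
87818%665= 38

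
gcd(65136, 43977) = 3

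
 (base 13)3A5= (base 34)IU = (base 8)1202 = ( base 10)642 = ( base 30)lc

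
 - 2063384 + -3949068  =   - 6012452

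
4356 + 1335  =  5691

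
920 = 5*184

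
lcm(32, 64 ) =64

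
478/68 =7 + 1/34 = 7.03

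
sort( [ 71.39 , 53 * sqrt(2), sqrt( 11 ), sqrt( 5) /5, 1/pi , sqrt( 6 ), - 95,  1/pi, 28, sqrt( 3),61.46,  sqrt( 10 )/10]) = [ - 95, sqrt( 10 ) /10,  1/pi , 1/pi, sqrt ( 5 )/5 , sqrt( 3),sqrt( 6), sqrt(11),28,61.46 , 71.39,53*sqrt( 2) ]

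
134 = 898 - 764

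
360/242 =1+59/121  =  1.49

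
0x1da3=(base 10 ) 7587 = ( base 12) 4483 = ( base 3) 101102000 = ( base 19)1206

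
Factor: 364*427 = 2^2*7^2*13^1 *61^1 = 155428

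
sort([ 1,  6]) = [ 1,6]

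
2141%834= 473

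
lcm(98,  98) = 98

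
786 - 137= 649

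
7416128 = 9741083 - 2324955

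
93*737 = 68541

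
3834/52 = 73+19/26 = 73.73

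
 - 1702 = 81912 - 83614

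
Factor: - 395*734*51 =  -  2^1*3^1*5^1*17^1*79^1*367^1 = - 14786430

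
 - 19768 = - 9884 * 2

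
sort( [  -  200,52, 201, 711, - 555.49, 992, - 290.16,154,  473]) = [-555.49, - 290.16, - 200, 52, 154, 201, 473, 711, 992] 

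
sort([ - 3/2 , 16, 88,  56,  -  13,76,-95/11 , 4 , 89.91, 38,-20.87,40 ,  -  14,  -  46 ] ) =[ - 46, - 20.87, - 14, - 13,  -  95/11 ,-3/2,4,16,38,  40,56,76, 88,  89.91]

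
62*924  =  57288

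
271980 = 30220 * 9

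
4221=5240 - 1019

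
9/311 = 9/311 = 0.03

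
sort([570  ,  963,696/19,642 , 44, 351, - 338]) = [ - 338, 696/19, 44,351 , 570,642, 963 ]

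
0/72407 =0=0.00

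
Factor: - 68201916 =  - 2^2*3^1*317^1*17929^1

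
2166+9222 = 11388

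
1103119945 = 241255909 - - 861864036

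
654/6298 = 327/3149= 0.10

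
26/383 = 26/383 = 0.07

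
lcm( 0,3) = 0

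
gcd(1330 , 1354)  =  2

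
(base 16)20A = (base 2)1000001010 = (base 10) 522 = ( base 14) 294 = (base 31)gq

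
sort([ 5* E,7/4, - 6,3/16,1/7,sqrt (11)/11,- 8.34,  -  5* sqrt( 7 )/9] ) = [ - 8.34, - 6, - 5*sqrt (7 )/9,1/7, 3/16,sqrt( 11 )/11,7/4,5*E] 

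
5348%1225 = 448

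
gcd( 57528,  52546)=94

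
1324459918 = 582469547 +741990371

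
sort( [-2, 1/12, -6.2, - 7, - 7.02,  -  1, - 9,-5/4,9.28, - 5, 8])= [ - 9, - 7.02,  -  7, -6.2, - 5, - 2,-5/4, - 1, 1/12,8, 9.28] 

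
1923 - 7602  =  -5679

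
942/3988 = 471/1994 =0.24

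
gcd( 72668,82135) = 1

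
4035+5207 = 9242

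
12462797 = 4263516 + 8199281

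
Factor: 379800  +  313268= 693068 = 2^2*173267^1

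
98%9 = 8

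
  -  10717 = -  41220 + 30503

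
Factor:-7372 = -2^2*19^1*97^1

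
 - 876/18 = - 146/3 = -  48.67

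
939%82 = 37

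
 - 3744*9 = - 33696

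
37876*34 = 1287784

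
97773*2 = 195546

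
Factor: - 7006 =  - 2^1*31^1*113^1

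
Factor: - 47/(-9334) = 2^( - 1)*13^( - 1 )*47^1*359^ (-1) 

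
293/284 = 293/284 = 1.03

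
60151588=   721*83428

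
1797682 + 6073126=7870808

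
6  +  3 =9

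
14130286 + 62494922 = 76625208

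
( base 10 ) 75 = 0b1001011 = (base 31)2d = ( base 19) 3I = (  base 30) 2f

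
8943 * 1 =8943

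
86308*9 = 776772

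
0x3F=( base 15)43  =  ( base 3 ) 2100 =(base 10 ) 63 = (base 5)223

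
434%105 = 14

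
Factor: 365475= 3^1 * 5^2*11^1*443^1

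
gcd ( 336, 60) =12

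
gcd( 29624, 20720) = 56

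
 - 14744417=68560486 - 83304903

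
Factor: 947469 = 3^1*41^1 * 7703^1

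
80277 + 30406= 110683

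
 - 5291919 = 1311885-6603804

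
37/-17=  - 37/17 = - 2.18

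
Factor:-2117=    - 29^1*73^1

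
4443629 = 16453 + 4427176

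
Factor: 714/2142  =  3^(  -  1)=1/3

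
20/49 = 20/49= 0.41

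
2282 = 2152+130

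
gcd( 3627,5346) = 9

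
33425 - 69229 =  - 35804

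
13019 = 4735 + 8284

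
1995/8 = 1995/8 = 249.38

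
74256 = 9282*8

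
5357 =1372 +3985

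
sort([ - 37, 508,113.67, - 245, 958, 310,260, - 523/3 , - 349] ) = [-349, - 245, - 523/3, - 37,113.67, 260,310, 508,958 ] 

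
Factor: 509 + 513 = 1022 = 2^1*7^1*73^1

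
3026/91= 3026/91 = 33.25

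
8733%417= 393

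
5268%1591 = 495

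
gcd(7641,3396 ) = 849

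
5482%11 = 4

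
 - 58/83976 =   -  1  +  41959/41988=   -0.00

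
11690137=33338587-21648450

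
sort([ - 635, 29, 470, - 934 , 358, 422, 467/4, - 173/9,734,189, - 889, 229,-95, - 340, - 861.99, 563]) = [ - 934, - 889, - 861.99,- 635, - 340,-95, - 173/9, 29, 467/4, 189, 229, 358, 422, 470, 563, 734]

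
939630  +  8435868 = 9375498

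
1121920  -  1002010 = 119910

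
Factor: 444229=307^1*1447^1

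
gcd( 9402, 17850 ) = 6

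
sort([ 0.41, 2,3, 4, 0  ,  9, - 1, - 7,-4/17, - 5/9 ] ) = [ - 7, - 1, - 5/9 , -4/17,0,0.41,2,3, 4,9 ]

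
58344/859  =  67 + 791/859 = 67.92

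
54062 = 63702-9640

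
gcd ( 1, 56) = 1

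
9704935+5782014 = 15486949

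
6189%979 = 315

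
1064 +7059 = 8123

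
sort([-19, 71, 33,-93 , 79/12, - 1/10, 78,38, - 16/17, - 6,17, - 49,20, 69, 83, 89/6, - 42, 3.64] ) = [ - 93, - 49,-42, - 19, - 6, - 16/17,-1/10,3.64, 79/12, 89/6, 17, 20,33,38,69, 71,78,  83 ] 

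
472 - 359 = 113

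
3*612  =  1836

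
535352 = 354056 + 181296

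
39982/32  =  1249 + 7/16 =1249.44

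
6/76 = 3/38 = 0.08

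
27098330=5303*5110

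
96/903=32/301 = 0.11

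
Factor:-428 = -2^2*107^1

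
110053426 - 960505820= -850452394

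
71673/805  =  89 + 4/115 =89.03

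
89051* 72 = 6411672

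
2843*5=14215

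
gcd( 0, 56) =56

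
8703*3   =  26109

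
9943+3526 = 13469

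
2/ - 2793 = -1 + 2791/2793 = - 0.00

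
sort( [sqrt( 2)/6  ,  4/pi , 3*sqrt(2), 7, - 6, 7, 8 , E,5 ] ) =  [ - 6, sqrt ( 2 )/6,4/pi , E,3*sqrt( 2), 5, 7, 7,8 ] 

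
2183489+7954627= 10138116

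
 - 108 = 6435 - 6543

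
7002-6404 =598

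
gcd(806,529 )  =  1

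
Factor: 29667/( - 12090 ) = - 319/130 = - 2^( - 1)*5^( - 1 )*11^1 * 13^(-1 ) * 29^1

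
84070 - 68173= 15897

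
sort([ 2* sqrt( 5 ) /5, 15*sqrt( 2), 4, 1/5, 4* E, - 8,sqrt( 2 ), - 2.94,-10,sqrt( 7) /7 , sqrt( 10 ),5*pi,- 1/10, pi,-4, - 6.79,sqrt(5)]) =[  -  10,-8, - 6.79, - 4,-2.94, - 1/10, 1/5,sqrt(7 ) /7 , 2*sqrt( 5 )/5, sqrt( 2),sqrt( 5), pi, sqrt ( 10), 4, 4*E,  5 * pi , 15*sqrt( 2) ] 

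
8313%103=73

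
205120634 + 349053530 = 554174164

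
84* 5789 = 486276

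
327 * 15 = 4905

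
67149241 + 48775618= 115924859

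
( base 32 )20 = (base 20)34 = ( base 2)1000000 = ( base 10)64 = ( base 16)40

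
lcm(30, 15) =30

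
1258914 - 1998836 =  - 739922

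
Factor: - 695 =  - 5^1*139^1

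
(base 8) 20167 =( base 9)12354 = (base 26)C7H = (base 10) 8311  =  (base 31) 8K3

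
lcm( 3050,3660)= 18300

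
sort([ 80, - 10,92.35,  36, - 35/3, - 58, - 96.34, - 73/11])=[-96.34, - 58, - 35/3, - 10,  -  73/11,36,80 , 92.35]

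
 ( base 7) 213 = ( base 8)154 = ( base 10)108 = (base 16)6c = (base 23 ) 4g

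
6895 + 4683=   11578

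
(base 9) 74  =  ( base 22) 31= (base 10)67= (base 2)1000011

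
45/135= 1/3 = 0.33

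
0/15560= 0 = 0.00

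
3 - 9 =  - 6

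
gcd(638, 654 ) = 2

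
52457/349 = 52457/349 = 150.31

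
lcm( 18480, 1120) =36960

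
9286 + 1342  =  10628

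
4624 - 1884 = 2740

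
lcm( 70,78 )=2730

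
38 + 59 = 97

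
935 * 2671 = 2497385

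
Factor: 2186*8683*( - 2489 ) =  - 2^1*19^2*131^1 * 457^1*1093^1 = - 47243803582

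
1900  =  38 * 50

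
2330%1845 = 485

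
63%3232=63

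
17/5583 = 17/5583 = 0.00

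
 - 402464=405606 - 808070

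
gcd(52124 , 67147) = 83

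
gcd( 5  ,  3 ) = 1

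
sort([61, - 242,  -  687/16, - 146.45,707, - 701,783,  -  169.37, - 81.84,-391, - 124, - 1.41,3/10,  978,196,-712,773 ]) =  [ - 712, - 701, - 391, - 242,  -  169.37, - 146.45, - 124, - 81.84, - 687/16, - 1.41 , 3/10,61,196,707,773, 783, 978 ]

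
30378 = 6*5063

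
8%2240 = 8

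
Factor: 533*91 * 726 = 35213178 = 2^1*3^1*7^1 * 11^2*13^2*41^1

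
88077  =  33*2669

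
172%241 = 172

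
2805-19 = 2786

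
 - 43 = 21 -64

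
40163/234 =171+ 149/234 = 171.64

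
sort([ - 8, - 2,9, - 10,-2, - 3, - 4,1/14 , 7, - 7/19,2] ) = [-10, - 8, - 4, - 3, - 2, - 2, - 7/19,1/14, 2, 7, 9 ]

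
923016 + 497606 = 1420622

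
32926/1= 32926 = 32926.00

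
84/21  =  4= 4.00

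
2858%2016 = 842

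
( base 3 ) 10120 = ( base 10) 96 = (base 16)60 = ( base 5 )341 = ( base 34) 2s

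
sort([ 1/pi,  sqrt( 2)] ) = [ 1/pi,  sqrt (2 )]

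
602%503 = 99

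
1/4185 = 1/4185 = 0.00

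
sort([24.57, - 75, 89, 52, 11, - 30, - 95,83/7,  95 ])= [ - 95, - 75, - 30,11, 83/7, 24.57,52, 89, 95]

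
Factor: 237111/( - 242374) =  - 2^(-1)*3^1 * 7^2 * 11^( - 1) * 23^( - 1)*479^( - 1 )*1613^1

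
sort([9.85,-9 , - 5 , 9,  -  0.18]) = [ - 9, -5, - 0.18,9, 9.85 ] 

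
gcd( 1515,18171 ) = 3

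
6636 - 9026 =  - 2390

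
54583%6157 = 5327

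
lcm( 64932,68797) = 5778948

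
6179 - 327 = 5852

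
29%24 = 5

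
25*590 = 14750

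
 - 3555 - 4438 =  - 7993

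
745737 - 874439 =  - 128702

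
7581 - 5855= 1726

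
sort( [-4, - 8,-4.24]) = [ - 8, - 4.24, -4 ] 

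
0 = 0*6329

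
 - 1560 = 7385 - 8945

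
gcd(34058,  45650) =2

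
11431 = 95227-83796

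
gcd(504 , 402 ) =6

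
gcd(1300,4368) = 52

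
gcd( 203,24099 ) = 29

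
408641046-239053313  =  169587733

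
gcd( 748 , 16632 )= 44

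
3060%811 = 627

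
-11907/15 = -794 + 1/5=   - 793.80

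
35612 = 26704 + 8908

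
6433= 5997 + 436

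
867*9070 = 7863690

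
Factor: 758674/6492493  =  108382/927499  =  2^1*47^1 * 491^( - 1 )*1153^1*1889^ (-1 ) 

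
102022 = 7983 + 94039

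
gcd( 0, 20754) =20754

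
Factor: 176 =2^4*11^1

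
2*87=174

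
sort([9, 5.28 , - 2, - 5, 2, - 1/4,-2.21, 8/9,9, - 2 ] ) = [-5, - 2.21, - 2, - 2, - 1/4, 8/9,  2, 5.28, 9, 9]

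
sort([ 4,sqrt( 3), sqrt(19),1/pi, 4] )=[ 1/pi,sqrt( 3),4,4, sqrt( 19) ]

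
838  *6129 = 5136102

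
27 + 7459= 7486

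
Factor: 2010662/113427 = 2^1*3^( - 3 )*4201^ ( - 1)*1005331^1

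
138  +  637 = 775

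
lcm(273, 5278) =15834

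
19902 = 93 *214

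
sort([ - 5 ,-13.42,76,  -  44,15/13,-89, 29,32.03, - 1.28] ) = [ - 89, - 44, - 13.42, - 5, -1.28,15/13, 29,32.03,76 ]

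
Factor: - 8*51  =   - 2^3*3^1*17^1=- 408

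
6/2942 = 3/1471 = 0.00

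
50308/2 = 25154 = 25154.00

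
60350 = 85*710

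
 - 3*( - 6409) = 19227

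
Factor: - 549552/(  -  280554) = 856/437   =  2^3 * 19^(- 1)  *23^( - 1) * 107^1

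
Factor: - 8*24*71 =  - 13632   =  - 2^6*3^1*71^1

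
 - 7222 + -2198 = -9420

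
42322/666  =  63 + 182/333 = 63.55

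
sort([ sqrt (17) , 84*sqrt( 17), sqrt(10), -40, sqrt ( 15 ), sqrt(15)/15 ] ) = [ - 40,sqrt(15)/15, sqrt (10), sqrt(15 ), sqrt( 17),84*sqrt ( 17 ) ] 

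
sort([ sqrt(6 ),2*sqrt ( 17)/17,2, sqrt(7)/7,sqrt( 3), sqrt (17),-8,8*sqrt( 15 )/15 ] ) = [ -8,sqrt( 7 ) /7,2 * sqrt (17 )/17,sqrt( 3), 2, 8*sqrt(15)/15,sqrt(6), sqrt(17)]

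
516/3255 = 172/1085 = 0.16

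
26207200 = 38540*680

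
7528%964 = 780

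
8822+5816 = 14638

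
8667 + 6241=14908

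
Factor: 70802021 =29^1*2441449^1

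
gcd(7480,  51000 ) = 680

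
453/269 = 1 + 184/269=1.68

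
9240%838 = 22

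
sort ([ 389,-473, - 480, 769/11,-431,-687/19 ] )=[-480, - 473, - 431, - 687/19, 769/11, 389] 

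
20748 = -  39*(-532) 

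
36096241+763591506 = 799687747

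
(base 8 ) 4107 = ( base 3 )2220111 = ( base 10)2119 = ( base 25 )39J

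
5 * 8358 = 41790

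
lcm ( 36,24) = 72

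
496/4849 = 496/4849 = 0.10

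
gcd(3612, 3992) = 4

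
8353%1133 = 422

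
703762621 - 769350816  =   - 65588195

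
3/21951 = 1/7317= 0.00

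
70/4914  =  5/351=0.01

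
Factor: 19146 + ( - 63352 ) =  - 2^1*23^1 * 31^2 = -44206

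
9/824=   9/824=0.01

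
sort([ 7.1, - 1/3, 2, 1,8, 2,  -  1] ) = [ -1, - 1/3, 1, 2, 2, 7.1, 8 ] 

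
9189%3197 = 2795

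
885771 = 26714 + 859057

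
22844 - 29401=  - 6557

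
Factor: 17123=17123^1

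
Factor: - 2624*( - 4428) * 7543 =2^8*3^3 * 19^1 * 41^2*397^1 = 87642660096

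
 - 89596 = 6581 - 96177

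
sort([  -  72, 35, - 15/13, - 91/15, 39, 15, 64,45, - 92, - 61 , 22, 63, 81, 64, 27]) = [  -  92, - 72, - 61, - 91/15 , - 15/13,15,22, 27 , 35, 39, 45, 63, 64, 64, 81]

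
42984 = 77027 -34043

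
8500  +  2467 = 10967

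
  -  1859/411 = -1859/411 = - 4.52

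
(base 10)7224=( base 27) 9OF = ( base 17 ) 17GG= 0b1110000111000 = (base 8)16070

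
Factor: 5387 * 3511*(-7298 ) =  - 138032598586 = - 2^1*41^1*89^1*3511^1*5387^1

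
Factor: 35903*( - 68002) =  -2^1*7^1*11^2*23^1*223^1*281^1 = - 2441475806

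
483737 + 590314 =1074051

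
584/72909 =584/72909 = 0.01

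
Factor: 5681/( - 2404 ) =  - 2^( - 2)*13^1*19^1*23^1*601^ ( - 1)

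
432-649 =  - 217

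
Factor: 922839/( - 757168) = - 2^(-4)*3^1*31^1*37^( - 1)*1279^(-1)*9923^1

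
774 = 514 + 260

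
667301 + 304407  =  971708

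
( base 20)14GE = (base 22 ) kbc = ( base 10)9934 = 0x26ce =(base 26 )EI2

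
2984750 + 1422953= 4407703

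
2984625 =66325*45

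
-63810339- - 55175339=-8635000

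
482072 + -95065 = 387007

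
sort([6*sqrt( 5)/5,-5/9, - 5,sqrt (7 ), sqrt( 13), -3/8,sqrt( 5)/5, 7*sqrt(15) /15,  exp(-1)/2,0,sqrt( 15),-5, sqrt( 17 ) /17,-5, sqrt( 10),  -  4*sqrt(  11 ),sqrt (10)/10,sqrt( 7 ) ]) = [ - 4*sqrt( 11 ),-5, - 5,-5,  -  5/9,-3/8, 0,exp( - 1)/2, sqrt(17)/17,sqrt( 10)/10,sqrt(5)/5,7 * sqrt (15 )/15, sqrt(7 ),sqrt(  7), 6*sqrt (5)/5,  sqrt( 10),sqrt( 13),sqrt( 15)]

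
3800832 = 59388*64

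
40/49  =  40/49 = 0.82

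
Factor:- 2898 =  - 2^1*3^2 * 7^1*23^1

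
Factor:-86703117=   -3^1*349^1*82811^1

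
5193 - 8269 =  - 3076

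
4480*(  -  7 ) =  - 31360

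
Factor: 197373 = 3^1*11^1*5981^1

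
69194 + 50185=119379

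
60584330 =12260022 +48324308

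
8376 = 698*12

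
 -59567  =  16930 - 76497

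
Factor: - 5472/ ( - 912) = 6 = 2^1 * 3^1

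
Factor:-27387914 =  - 2^1 * 13693957^1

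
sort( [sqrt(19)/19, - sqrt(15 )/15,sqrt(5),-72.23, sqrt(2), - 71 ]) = [-72.23, - 71, - sqrt(15)/15,sqrt(19)/19, sqrt(2), sqrt( 5 )]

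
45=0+45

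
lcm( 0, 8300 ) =0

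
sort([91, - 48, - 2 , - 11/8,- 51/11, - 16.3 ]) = [ - 48, - 16.3, - 51/11, - 2, - 11/8,91 ]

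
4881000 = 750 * 6508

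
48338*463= 22380494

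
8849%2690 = 779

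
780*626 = 488280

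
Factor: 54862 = 2^1*27431^1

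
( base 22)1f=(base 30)17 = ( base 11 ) 34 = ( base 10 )37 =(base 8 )45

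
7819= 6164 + 1655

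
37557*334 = 12544038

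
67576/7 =67576/7 = 9653.71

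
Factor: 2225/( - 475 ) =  - 89/19 = - 19^( - 1)*89^1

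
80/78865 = 16/15773 =0.00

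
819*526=430794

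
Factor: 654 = 2^1*3^1*109^1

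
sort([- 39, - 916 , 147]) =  [  -  916, - 39,147] 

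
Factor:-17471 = -17471^1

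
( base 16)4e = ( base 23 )39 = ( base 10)78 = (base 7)141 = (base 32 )2e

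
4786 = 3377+1409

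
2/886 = 1/443 =0.00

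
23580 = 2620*9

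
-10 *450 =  - 4500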